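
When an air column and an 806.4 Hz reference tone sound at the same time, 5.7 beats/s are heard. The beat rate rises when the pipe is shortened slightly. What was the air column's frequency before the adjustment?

812.1 Hz

|f − 806.4| = 5.7, so the air column was at either 800.7 Hz or 812.1 Hz.
A shorter pipe has a higher fundamental; the adjustment raises the air column's frequency.
The beat rate rose, so the adjustment moved the air column further from 806.4 Hz — it was already above the reference.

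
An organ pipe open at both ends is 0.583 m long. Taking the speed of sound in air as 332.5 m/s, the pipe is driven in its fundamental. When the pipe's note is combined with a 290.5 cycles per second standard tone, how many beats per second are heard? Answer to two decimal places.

Open pipe: f_n = n·v/(2L) = 1·332.5/(2·0.583) = 285.1630 Hz.
f_beat = |285.1630 − 290.5| = 5.34 Hz.

5.34 Hz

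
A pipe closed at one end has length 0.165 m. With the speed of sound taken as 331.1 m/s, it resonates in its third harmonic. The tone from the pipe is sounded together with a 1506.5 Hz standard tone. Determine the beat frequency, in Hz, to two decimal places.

1.50 Hz

Closed pipe (odd harmonics): f_n = n·v/(4L) = 3·331.1/(4·0.165) = 1505.0000 Hz.
f_beat = |1505.0000 − 1506.5| = 1.50 Hz.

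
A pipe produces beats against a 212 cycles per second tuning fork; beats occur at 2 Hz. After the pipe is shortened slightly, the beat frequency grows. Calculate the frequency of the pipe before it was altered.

214 Hz

|f − 212| = 2, so the pipe was at either 210 Hz or 214 Hz.
A shorter pipe has a higher fundamental; the adjustment raises the pipe's frequency.
The beat rate rose, so the adjustment moved the pipe further from 212 Hz — it was already above the reference.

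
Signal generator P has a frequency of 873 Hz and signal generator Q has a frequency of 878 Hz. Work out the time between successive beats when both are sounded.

0.200 s

f_beat = |873 − 878| = 5 Hz.
Beat period T = 1 / f_beat = 1 / 5 s.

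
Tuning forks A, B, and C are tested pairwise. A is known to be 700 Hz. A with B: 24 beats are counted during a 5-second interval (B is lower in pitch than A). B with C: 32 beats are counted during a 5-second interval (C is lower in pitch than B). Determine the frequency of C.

688.8 Hz

A–B: Beat frequency = 24/5 = 4.8 Hz.
B is below A, so f_B = 700 − 4.8 = 695.2 Hz.
B–C: Beat frequency = 32/5 = 6.4 Hz.
C is below B, so f_C = 695.2 − 6.4 = 688.8 Hz.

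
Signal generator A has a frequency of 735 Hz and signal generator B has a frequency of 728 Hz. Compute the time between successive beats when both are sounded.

0.143 s

f_beat = |735 − 728| = 7 Hz.
Beat period T = 1 / f_beat = 1 / 7 s.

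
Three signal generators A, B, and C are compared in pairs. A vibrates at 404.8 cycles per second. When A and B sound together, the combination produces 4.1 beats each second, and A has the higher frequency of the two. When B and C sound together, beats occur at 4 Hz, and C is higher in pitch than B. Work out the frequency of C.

B is below A, so f_B = 404.8 − 4.1 = 400.7 Hz.
C is above B, so f_C = 400.7 + 4 = 404.7 Hz.

404.7 Hz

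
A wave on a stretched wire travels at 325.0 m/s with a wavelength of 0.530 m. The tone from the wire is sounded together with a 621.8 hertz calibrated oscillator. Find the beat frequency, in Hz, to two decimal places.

Source frequency f = v/λ = 325.0/0.530 = 613.2075 Hz.
f_beat = |613.2075 − 621.8| = 8.59 Hz.

8.59 Hz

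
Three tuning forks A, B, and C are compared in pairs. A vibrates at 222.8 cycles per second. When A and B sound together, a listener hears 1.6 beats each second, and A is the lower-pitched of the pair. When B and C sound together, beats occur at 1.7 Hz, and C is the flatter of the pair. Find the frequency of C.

222.7 Hz

B is above A, so f_B = 222.8 + 1.6 = 224.4 Hz.
C is below B, so f_C = 224.4 − 1.7 = 222.7 Hz.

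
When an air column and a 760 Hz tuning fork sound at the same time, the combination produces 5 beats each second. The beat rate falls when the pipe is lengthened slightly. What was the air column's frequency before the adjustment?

765 Hz

|f − 760| = 5, so the air column was at either 755 Hz or 765 Hz.
A longer pipe has a lower fundamental; the adjustment lowers the air column's frequency.
The beat rate fell, so the adjustment moved the air column toward 760 Hz — it must have started above the reference.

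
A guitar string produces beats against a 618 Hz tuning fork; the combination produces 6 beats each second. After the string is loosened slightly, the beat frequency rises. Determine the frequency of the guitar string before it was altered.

|f − 618| = 6, so the guitar string was at either 612 Hz or 624 Hz.
Reducing tension lowers a string's frequency; the adjustment lowers the guitar string's frequency.
The beat rate rose, so the adjustment moved the guitar string further from 618 Hz — it was already below the reference.

612 Hz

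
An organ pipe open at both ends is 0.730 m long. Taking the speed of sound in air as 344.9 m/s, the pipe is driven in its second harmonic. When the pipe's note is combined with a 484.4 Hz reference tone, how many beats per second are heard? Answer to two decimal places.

11.93 Hz

Open pipe: f_n = n·v/(2L) = 2·344.9/(2·0.730) = 472.4658 Hz.
f_beat = |472.4658 − 484.4| = 11.93 Hz.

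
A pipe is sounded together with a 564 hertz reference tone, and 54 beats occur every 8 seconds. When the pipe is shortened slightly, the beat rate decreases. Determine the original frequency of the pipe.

Beat frequency = 54/8 = 6.75 Hz.
|f − 564| = 6.75, so the pipe was at either 557.25 Hz or 570.75 Hz.
A shorter pipe has a higher fundamental; the adjustment raises the pipe's frequency.
The beat rate fell, so the adjustment moved the pipe toward 564 Hz — it must have started below the reference.

557.25 Hz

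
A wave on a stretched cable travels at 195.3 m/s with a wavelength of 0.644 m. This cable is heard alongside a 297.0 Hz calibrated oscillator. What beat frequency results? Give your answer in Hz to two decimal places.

6.26 Hz

Source frequency f = v/λ = 195.3/0.644 = 303.2609 Hz.
f_beat = |303.2609 − 297.0| = 6.26 Hz.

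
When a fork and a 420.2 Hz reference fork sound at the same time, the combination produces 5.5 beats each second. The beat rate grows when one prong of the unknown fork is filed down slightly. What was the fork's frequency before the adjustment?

|f − 420.2| = 5.5, so the fork was at either 414.7 Hz or 425.7 Hz.
Filing a prong removes mass and raises the fork's frequency; the adjustment raises the fork's frequency.
The beat rate rose, so the adjustment moved the fork further from 420.2 Hz — it was already above the reference.

425.7 Hz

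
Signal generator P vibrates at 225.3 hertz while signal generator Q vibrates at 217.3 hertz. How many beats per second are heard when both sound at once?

8 Hz

The beat frequency equals the magnitude of the frequency difference.
|225.3 − 217.3| = 8 Hz.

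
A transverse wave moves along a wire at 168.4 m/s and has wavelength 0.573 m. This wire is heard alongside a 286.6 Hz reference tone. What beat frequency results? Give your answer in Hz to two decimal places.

7.29 Hz

Source frequency f = v/λ = 168.4/0.573 = 293.8918 Hz.
f_beat = |293.8918 − 286.6| = 7.29 Hz.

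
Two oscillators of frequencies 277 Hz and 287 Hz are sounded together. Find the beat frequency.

10 Hz

The beat frequency equals the magnitude of the frequency difference.
|277 − 287| = 10 Hz.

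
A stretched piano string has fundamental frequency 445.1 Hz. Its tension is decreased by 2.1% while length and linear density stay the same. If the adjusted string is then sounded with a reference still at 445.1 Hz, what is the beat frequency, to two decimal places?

4.70 Hz

For a string, f ∝ √T, so the new frequency is 445.1·√0.979 = 440.4017 Hz.
f_beat = |440.4017 − 445.1| = 4.70 Hz.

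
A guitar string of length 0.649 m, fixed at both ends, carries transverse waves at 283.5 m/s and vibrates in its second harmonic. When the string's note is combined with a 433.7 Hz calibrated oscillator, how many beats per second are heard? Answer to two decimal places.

3.13 Hz

For a string fixed at both ends, f_n = n·v/(2L) = 2·283.5/(2·0.649) = 436.8259 Hz.
f_beat = |436.8259 − 433.7| = 3.13 Hz.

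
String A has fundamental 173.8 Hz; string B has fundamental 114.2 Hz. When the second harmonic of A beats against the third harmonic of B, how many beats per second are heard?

Second harmonic of the first: 2·173.8 = 347.6 Hz.
Third harmonic of the second: 3·114.2 = 342.6 Hz.
f_beat = |347.6 − 342.6| = 5.0 Hz.

5.0 Hz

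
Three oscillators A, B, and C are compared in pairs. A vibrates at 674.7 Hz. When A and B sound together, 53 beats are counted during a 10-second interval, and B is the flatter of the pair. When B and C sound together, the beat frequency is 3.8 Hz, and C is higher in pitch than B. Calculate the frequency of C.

A–B: Beat frequency = 53/10 = 5.3 Hz.
B is below A, so f_B = 674.7 − 5.3 = 669.4 Hz.
C is above B, so f_C = 669.4 + 3.8 = 673.2 Hz.

673.2 Hz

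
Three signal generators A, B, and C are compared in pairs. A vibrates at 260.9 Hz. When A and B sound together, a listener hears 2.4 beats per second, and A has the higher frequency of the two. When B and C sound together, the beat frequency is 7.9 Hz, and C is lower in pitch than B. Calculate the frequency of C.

B is below A, so f_B = 260.9 − 2.4 = 258.5 Hz.
C is below B, so f_C = 258.5 − 7.9 = 250.6 Hz.

250.6 Hz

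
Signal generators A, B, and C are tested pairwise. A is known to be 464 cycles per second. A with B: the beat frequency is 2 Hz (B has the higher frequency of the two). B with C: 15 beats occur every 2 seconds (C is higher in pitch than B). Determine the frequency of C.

B is above A, so f_B = 464 + 2 = 466 Hz.
B–C: Beat frequency = 15/2 = 7.5 Hz.
C is above B, so f_C = 466 + 7.5 = 473.5 Hz.

473.5 Hz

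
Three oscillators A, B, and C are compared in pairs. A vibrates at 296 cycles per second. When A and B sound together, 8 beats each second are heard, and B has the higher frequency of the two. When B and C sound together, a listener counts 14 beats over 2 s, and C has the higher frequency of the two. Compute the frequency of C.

311 Hz

B is above A, so f_B = 296 + 8 = 304 Hz.
B–C: Beat frequency = 14/2 = 7 Hz.
C is above B, so f_C = 304 + 7 = 311 Hz.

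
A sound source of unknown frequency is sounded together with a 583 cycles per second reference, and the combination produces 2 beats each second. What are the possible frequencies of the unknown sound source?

581 Hz or 585 Hz

|f − 583| = 2, so f = 583 ± 2.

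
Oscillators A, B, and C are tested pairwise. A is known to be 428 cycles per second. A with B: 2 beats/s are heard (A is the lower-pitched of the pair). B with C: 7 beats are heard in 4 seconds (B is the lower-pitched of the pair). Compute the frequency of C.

431.75 Hz

B is above A, so f_B = 428 + 2 = 430 Hz.
B–C: Beat frequency = 7/4 = 1.75 Hz.
C is above B, so f_C = 430 + 1.75 = 431.75 Hz.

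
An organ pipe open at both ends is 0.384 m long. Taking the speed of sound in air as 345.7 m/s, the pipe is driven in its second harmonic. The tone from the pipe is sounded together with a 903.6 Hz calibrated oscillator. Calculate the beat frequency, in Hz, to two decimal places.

Open pipe: f_n = n·v/(2L) = 2·345.7/(2·0.384) = 900.2604 Hz.
f_beat = |900.2604 − 903.6| = 3.34 Hz.

3.34 Hz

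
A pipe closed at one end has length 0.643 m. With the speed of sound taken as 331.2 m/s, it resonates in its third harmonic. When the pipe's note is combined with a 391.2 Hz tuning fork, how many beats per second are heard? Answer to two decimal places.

4.89 Hz

Closed pipe (odd harmonics): f_n = n·v/(4L) = 3·331.2/(4·0.643) = 386.3142 Hz.
f_beat = |386.3142 − 391.2| = 4.89 Hz.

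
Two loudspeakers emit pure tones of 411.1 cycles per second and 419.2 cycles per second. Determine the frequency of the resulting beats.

8.1 Hz

The beat frequency equals the magnitude of the frequency difference.
|411.1 − 419.2| = 8.1 Hz.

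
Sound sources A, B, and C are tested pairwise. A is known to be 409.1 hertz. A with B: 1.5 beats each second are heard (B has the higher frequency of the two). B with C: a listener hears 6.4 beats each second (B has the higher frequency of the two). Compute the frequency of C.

404.2 Hz

B is above A, so f_B = 409.1 + 1.5 = 410.6 Hz.
C is below B, so f_C = 410.6 − 6.4 = 404.2 Hz.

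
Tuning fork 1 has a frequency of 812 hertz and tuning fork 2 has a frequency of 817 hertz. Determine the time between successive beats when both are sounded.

0.200 s

f_beat = |812 − 817| = 5 Hz.
Beat period T = 1 / f_beat = 1 / 5 s.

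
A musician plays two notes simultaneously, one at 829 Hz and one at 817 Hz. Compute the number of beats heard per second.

The beat frequency equals the magnitude of the frequency difference.
|829 − 817| = 12 Hz.

12 Hz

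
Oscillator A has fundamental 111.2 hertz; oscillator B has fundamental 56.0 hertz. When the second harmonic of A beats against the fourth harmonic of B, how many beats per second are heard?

Second harmonic of the first: 2·111.2 = 222.4 Hz.
Fourth harmonic of the second: 4·56.0 = 224.0 Hz.
f_beat = |222.4 − 224.0| = 1.6 Hz.

1.6 Hz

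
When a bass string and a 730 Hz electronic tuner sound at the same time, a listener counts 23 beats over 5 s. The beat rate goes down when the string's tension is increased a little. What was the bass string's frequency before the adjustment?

725.4 Hz

Beat frequency = 23/5 = 4.6 Hz.
|f − 730| = 4.6, so the bass string was at either 725.4 Hz or 734.6 Hz.
Higher tension means higher frequency; the adjustment raises the bass string's frequency.
The beat rate fell, so the adjustment moved the bass string toward 730 Hz — it must have started below the reference.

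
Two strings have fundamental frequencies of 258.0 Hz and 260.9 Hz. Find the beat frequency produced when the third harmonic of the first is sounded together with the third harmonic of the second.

8.7 Hz

Third harmonic of the first: 3·258.0 = 774.0 Hz.
Third harmonic of the second: 3·260.9 = 782.7 Hz.
f_beat = |774.0 − 782.7| = 8.7 Hz.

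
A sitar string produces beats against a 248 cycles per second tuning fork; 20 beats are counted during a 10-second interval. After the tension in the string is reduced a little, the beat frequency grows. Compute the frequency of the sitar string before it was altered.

Beat frequency = 20/10 = 2 Hz.
|f − 248| = 2, so the sitar string was at either 246 Hz or 250 Hz.
Lower tension means lower frequency; the adjustment lowers the sitar string's frequency.
The beat rate rose, so the adjustment moved the sitar string further from 248 Hz — it was already below the reference.

246 Hz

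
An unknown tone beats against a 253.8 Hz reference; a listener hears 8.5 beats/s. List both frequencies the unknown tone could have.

245.3 Hz or 262.3 Hz

|f − 253.8| = 8.5, so f = 253.8 ± 8.5.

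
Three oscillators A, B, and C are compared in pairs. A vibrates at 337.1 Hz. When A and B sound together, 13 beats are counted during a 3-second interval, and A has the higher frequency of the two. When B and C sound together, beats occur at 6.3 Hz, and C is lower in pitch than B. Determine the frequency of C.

A–B: Beat frequency = 13/3 = 4.3333 Hz.
B is below A, so f_B = 337.1 − 4.3333 = 332.7667 Hz.
C is below B, so f_C = 332.7667 − 6.3 = 326.4667 Hz.

326.4667 Hz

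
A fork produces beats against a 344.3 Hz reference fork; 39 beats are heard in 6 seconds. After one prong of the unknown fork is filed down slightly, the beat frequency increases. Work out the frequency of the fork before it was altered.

350.8 Hz

Beat frequency = 39/6 = 6.5 Hz.
|f − 344.3| = 6.5, so the fork was at either 337.8 Hz or 350.8 Hz.
Filing a prong removes mass and raises the fork's frequency; the adjustment raises the fork's frequency.
The beat rate rose, so the adjustment moved the fork further from 344.3 Hz — it was already above the reference.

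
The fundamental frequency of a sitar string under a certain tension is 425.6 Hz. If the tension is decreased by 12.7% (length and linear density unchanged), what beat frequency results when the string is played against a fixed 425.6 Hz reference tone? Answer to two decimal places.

For a string, f ∝ √T, so the new frequency is 425.6·√0.873 = 397.6571 Hz.
f_beat = |397.6571 − 425.6| = 27.94 Hz.

27.94 Hz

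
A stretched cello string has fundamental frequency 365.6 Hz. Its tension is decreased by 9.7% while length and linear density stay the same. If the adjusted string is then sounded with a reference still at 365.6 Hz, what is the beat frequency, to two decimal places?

For a string, f ∝ √T, so the new frequency is 365.6·√0.903 = 347.4162 Hz.
f_beat = |347.4162 − 365.6| = 18.18 Hz.

18.18 Hz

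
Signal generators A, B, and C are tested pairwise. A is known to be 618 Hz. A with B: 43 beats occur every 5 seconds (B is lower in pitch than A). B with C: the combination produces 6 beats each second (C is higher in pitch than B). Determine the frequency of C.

615.4 Hz

A–B: Beat frequency = 43/5 = 8.6 Hz.
B is below A, so f_B = 618 − 8.6 = 609.4 Hz.
C is above B, so f_C = 609.4 + 6 = 615.4 Hz.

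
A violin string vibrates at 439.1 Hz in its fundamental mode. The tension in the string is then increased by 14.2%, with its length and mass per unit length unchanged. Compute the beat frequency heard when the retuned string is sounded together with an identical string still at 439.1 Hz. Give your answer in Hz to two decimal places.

30.14 Hz

For a string, f ∝ √T, so the new frequency is 439.1·√1.142 = 469.2416 Hz.
f_beat = |469.2416 − 439.1| = 30.14 Hz.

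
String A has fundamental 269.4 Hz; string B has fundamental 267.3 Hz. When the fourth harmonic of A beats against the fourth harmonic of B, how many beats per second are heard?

Fourth harmonic of the first: 4·269.4 = 1077.6 Hz.
Fourth harmonic of the second: 4·267.3 = 1069.2 Hz.
f_beat = |1077.6 − 1069.2| = 8.4 Hz.

8.4 Hz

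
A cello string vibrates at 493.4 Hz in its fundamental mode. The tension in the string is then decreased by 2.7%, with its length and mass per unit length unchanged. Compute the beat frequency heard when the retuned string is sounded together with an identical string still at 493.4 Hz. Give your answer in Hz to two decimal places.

For a string, f ∝ √T, so the new frequency is 493.4·√0.973 = 486.6935 Hz.
f_beat = |486.6935 − 493.4| = 6.71 Hz.

6.71 Hz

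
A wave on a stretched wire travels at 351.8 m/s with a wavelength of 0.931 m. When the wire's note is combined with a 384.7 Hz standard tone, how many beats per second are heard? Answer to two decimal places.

6.83 Hz

Source frequency f = v/λ = 351.8/0.931 = 377.8733 Hz.
f_beat = |377.8733 − 384.7| = 6.83 Hz.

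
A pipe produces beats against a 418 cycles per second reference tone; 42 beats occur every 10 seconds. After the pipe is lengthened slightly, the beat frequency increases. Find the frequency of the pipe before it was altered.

413.8 Hz

Beat frequency = 42/10 = 4.2 Hz.
|f − 418| = 4.2, so the pipe was at either 413.8 Hz or 422.2 Hz.
A longer pipe has a lower fundamental; the adjustment lowers the pipe's frequency.
The beat rate rose, so the adjustment moved the pipe further from 418 Hz — it was already below the reference.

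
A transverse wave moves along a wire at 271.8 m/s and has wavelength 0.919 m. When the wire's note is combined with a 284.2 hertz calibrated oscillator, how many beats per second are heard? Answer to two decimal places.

11.56 Hz

Source frequency f = v/λ = 271.8/0.919 = 295.7563 Hz.
f_beat = |295.7563 − 284.2| = 11.56 Hz.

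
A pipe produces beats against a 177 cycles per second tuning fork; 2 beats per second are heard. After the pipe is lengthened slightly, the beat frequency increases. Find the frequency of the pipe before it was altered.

|f − 177| = 2, so the pipe was at either 175 Hz or 179 Hz.
A longer pipe has a lower fundamental; the adjustment lowers the pipe's frequency.
The beat rate rose, so the adjustment moved the pipe further from 177 Hz — it was already below the reference.

175 Hz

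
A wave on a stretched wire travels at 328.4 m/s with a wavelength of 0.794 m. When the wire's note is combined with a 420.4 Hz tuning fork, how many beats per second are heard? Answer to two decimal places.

6.80 Hz

Source frequency f = v/λ = 328.4/0.794 = 413.6020 Hz.
f_beat = |413.6020 − 420.4| = 6.80 Hz.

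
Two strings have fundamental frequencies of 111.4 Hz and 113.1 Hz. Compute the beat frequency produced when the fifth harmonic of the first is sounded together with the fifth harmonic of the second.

Fifth harmonic of the first: 5·111.4 = 557.0 Hz.
Fifth harmonic of the second: 5·113.1 = 565.5 Hz.
f_beat = |557.0 − 565.5| = 8.5 Hz.

8.5 Hz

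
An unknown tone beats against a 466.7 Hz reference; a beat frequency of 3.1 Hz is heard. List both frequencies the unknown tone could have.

|f − 466.7| = 3.1, so f = 466.7 ± 3.1.

463.6 Hz or 469.8 Hz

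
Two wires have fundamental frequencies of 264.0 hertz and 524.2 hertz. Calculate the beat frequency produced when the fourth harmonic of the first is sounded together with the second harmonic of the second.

Fourth harmonic of the first: 4·264.0 = 1056.0 Hz.
Second harmonic of the second: 2·524.2 = 1048.4 Hz.
f_beat = |1056.0 − 1048.4| = 7.6 Hz.

7.6 Hz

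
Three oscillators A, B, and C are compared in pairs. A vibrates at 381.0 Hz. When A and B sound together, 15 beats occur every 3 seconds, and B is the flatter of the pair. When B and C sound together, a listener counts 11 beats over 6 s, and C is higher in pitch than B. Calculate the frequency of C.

377.8333 Hz

A–B: Beat frequency = 15/3 = 5 Hz.
B is below A, so f_B = 381.0 − 5 = 376 Hz.
B–C: Beat frequency = 11/6 = 1.8333 Hz.
C is above B, so f_C = 376 + 1.8333 = 377.8333 Hz.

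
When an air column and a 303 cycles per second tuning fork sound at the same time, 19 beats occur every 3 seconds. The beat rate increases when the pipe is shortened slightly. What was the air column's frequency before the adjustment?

Beat frequency = 19/3 = 6.3333 Hz.
|f − 303| = 6.3333, so the air column was at either 296.6667 Hz or 309.3333 Hz.
A shorter pipe has a higher fundamental; the adjustment raises the air column's frequency.
The beat rate rose, so the adjustment moved the air column further from 303 Hz — it was already above the reference.

309.3333 Hz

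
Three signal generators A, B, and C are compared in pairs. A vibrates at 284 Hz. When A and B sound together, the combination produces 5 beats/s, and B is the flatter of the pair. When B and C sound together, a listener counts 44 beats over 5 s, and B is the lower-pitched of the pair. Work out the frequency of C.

287.8 Hz

B is below A, so f_B = 284 − 5 = 279 Hz.
B–C: Beat frequency = 44/5 = 8.8 Hz.
C is above B, so f_C = 279 + 8.8 = 287.8 Hz.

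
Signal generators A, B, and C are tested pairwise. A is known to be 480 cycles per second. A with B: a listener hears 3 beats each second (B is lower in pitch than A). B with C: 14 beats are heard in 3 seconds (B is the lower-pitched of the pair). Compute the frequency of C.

B is below A, so f_B = 480 − 3 = 477 Hz.
B–C: Beat frequency = 14/3 = 4.6667 Hz.
C is above B, so f_C = 477 + 4.6667 = 481.6667 Hz.

481.6667 Hz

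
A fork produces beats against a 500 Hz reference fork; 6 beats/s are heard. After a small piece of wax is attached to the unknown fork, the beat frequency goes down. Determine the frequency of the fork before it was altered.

|f − 500| = 6, so the fork was at either 494 Hz or 506 Hz.
Loading a fork with wax lowers its frequency; the adjustment lowers the fork's frequency.
The beat rate fell, so the adjustment moved the fork toward 500 Hz — it must have started above the reference.

506 Hz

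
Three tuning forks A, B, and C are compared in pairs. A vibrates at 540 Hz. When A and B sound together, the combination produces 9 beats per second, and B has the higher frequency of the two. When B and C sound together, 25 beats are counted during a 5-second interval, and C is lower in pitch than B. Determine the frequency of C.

B is above A, so f_B = 540 + 9 = 549 Hz.
B–C: Beat frequency = 25/5 = 5 Hz.
C is below B, so f_C = 549 − 5 = 544 Hz.

544 Hz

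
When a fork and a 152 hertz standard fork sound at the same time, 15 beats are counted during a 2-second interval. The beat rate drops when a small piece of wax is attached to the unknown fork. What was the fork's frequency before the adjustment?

Beat frequency = 15/2 = 7.5 Hz.
|f − 152| = 7.5, so the fork was at either 144.5 Hz or 159.5 Hz.
Loading a fork with wax lowers its frequency; the adjustment lowers the fork's frequency.
The beat rate fell, so the adjustment moved the fork toward 152 Hz — it must have started above the reference.

159.5 Hz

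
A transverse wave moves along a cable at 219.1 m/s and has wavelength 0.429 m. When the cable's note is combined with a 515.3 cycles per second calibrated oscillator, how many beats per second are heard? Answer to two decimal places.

Source frequency f = v/λ = 219.1/0.429 = 510.7226 Hz.
f_beat = |510.7226 − 515.3| = 4.58 Hz.

4.58 Hz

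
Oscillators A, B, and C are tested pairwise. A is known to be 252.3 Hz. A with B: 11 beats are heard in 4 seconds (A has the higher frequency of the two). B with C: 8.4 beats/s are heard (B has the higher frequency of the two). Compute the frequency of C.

241.15 Hz

A–B: Beat frequency = 11/4 = 2.75 Hz.
B is below A, so f_B = 252.3 − 2.75 = 249.55 Hz.
C is below B, so f_C = 249.55 − 8.4 = 241.15 Hz.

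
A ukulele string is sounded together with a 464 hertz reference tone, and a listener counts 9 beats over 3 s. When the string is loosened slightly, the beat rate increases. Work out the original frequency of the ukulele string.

Beat frequency = 9/3 = 3 Hz.
|f − 464| = 3, so the ukulele string was at either 461 Hz or 467 Hz.
Reducing tension lowers a string's frequency; the adjustment lowers the ukulele string's frequency.
The beat rate rose, so the adjustment moved the ukulele string further from 464 Hz — it was already below the reference.

461 Hz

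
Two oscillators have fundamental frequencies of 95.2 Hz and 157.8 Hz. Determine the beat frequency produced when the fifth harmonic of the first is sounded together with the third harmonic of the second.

2.6 Hz

Fifth harmonic of the first: 5·95.2 = 476.0 Hz.
Third harmonic of the second: 3·157.8 = 473.4 Hz.
f_beat = |476.0 − 473.4| = 2.6 Hz.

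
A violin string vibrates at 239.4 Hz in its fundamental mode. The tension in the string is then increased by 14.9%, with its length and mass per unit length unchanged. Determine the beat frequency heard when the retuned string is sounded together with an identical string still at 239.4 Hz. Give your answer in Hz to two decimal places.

17.22 Hz

For a string, f ∝ √T, so the new frequency is 239.4·√1.149 = 256.6163 Hz.
f_beat = |256.6163 − 239.4| = 17.22 Hz.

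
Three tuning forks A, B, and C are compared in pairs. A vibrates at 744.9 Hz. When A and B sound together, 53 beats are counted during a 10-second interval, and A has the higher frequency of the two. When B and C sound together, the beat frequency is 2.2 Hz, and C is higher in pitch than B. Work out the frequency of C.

A–B: Beat frequency = 53/10 = 5.3 Hz.
B is below A, so f_B = 744.9 − 5.3 = 739.6 Hz.
C is above B, so f_C = 739.6 + 2.2 = 741.8 Hz.

741.8 Hz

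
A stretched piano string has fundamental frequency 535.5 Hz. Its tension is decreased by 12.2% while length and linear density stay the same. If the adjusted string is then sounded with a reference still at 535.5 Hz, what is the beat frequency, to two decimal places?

33.73 Hz

For a string, f ∝ √T, so the new frequency is 535.5·√0.878 = 501.7724 Hz.
f_beat = |501.7724 − 535.5| = 33.73 Hz.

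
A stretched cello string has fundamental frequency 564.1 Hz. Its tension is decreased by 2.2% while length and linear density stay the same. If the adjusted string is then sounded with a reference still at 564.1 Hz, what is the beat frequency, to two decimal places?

For a string, f ∝ √T, so the new frequency is 564.1·√0.978 = 557.8604 Hz.
f_beat = |557.8604 − 564.1| = 6.24 Hz.

6.24 Hz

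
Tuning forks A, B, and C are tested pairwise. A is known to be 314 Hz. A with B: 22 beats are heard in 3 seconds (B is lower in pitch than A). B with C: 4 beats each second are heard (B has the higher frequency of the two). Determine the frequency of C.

A–B: Beat frequency = 22/3 = 7.3333 Hz.
B is below A, so f_B = 314 − 7.3333 = 306.6667 Hz.
C is below B, so f_C = 306.6667 − 4 = 302.6667 Hz.

302.6667 Hz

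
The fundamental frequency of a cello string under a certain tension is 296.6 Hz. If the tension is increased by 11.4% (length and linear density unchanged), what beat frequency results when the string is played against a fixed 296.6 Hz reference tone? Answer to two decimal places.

For a string, f ∝ √T, so the new frequency is 296.6·√1.114 = 313.0500 Hz.
f_beat = |313.0500 − 296.6| = 16.45 Hz.

16.45 Hz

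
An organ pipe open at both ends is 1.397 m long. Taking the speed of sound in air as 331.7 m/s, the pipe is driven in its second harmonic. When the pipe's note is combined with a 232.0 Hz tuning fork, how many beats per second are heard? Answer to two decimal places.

Open pipe: f_n = n·v/(2L) = 2·331.7/(2·1.397) = 237.4374 Hz.
f_beat = |237.4374 − 232.0| = 5.44 Hz.

5.44 Hz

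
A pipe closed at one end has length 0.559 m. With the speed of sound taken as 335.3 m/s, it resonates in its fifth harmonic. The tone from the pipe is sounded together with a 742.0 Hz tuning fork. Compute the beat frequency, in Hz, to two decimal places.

7.78 Hz

Closed pipe (odd harmonics): f_n = n·v/(4L) = 5·335.3/(4·0.559) = 749.7764 Hz.
f_beat = |749.7764 − 742.0| = 7.78 Hz.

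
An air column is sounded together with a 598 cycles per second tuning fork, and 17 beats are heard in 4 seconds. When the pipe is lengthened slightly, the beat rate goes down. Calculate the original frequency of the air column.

602.25 Hz

Beat frequency = 17/4 = 4.25 Hz.
|f − 598| = 4.25, so the air column was at either 593.75 Hz or 602.25 Hz.
A longer pipe has a lower fundamental; the adjustment lowers the air column's frequency.
The beat rate fell, so the adjustment moved the air column toward 598 Hz — it must have started above the reference.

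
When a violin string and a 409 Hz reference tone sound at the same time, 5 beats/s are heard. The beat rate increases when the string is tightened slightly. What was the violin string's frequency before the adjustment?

414 Hz

|f − 409| = 5, so the violin string was at either 404 Hz or 414 Hz.
Increasing tension raises a string's frequency; the adjustment raises the violin string's frequency.
The beat rate rose, so the adjustment moved the violin string further from 409 Hz — it was already above the reference.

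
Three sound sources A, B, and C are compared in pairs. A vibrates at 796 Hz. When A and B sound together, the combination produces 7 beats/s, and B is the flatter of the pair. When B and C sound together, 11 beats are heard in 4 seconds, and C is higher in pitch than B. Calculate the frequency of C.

B is below A, so f_B = 796 − 7 = 789 Hz.
B–C: Beat frequency = 11/4 = 2.75 Hz.
C is above B, so f_C = 789 + 2.75 = 791.75 Hz.

791.75 Hz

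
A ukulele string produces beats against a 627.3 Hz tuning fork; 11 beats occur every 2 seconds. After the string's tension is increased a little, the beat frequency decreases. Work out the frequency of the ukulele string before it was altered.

621.8 Hz

Beat frequency = 11/2 = 5.5 Hz.
|f − 627.3| = 5.5, so the ukulele string was at either 621.8 Hz or 632.8 Hz.
Higher tension means higher frequency; the adjustment raises the ukulele string's frequency.
The beat rate fell, so the adjustment moved the ukulele string toward 627.3 Hz — it must have started below the reference.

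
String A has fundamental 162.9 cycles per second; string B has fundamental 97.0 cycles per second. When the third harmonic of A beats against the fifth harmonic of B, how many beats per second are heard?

3.7 Hz

Third harmonic of the first: 3·162.9 = 488.7 Hz.
Fifth harmonic of the second: 5·97.0 = 485.0 Hz.
f_beat = |488.7 − 485.0| = 3.7 Hz.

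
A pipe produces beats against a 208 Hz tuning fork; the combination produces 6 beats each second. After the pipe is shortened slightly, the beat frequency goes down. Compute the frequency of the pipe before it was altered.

202 Hz

|f − 208| = 6, so the pipe was at either 202 Hz or 214 Hz.
A shorter pipe has a higher fundamental; the adjustment raises the pipe's frequency.
The beat rate fell, so the adjustment moved the pipe toward 208 Hz — it must have started below the reference.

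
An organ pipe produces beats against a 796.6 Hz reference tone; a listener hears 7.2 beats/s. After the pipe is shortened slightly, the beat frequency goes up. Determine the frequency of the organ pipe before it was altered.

803.8 Hz

|f − 796.6| = 7.2, so the organ pipe was at either 789.4 Hz or 803.8 Hz.
A shorter pipe has a higher fundamental; the adjustment raises the organ pipe's frequency.
The beat rate rose, so the adjustment moved the organ pipe further from 796.6 Hz — it was already above the reference.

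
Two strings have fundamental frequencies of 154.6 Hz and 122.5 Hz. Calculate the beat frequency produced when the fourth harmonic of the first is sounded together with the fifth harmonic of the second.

5.9 Hz

Fourth harmonic of the first: 4·154.6 = 618.4 Hz.
Fifth harmonic of the second: 5·122.5 = 612.5 Hz.
f_beat = |618.4 − 612.5| = 5.9 Hz.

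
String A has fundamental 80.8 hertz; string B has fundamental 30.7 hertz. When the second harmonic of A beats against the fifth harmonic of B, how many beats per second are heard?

Second harmonic of the first: 2·80.8 = 161.6 Hz.
Fifth harmonic of the second: 5·30.7 = 153.5 Hz.
f_beat = |161.6 − 153.5| = 8.1 Hz.

8.1 Hz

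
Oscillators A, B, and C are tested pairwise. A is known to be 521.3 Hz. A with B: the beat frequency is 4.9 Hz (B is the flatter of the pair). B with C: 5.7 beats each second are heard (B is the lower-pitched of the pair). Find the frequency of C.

522.1 Hz

B is below A, so f_B = 521.3 − 4.9 = 516.4 Hz.
C is above B, so f_C = 516.4 + 5.7 = 522.1 Hz.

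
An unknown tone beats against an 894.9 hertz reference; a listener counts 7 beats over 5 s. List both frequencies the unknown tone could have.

Beat frequency = 7/5 = 1.4 Hz.
|f − 894.9| = 1.4, so f = 894.9 ± 1.4.

893.5 Hz or 896.3 Hz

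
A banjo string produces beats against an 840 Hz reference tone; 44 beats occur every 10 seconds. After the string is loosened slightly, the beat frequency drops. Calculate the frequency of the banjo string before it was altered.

Beat frequency = 44/10 = 4.4 Hz.
|f − 840| = 4.4, so the banjo string was at either 835.6 Hz or 844.4 Hz.
Reducing tension lowers a string's frequency; the adjustment lowers the banjo string's frequency.
The beat rate fell, so the adjustment moved the banjo string toward 840 Hz — it must have started above the reference.

844.4 Hz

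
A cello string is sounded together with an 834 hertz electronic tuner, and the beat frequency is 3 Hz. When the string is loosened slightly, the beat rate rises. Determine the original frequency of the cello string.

|f − 834| = 3, so the cello string was at either 831 Hz or 837 Hz.
Reducing tension lowers a string's frequency; the adjustment lowers the cello string's frequency.
The beat rate rose, so the adjustment moved the cello string further from 834 Hz — it was already below the reference.

831 Hz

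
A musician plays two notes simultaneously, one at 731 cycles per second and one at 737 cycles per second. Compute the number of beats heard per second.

6 Hz

Beats arise from superposition of two nearby frequencies; the beat rate is |f₁ − f₂|.
|731 − 737| = 6 Hz.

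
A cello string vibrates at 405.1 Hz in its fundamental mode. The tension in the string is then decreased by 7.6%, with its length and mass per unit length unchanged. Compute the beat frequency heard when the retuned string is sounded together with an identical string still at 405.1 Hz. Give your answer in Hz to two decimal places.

15.70 Hz

For a string, f ∝ √T, so the new frequency is 405.1·√0.924 = 389.4020 Hz.
f_beat = |389.4020 − 405.1| = 15.70 Hz.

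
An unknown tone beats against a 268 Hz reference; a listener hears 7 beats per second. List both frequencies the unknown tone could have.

261 Hz or 275 Hz

|f − 268| = 7, so f = 268 ± 7.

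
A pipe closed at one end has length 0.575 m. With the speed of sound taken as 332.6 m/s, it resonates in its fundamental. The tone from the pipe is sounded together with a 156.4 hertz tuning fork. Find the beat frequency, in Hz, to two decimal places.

Closed pipe (odd harmonics): f_n = n·v/(4L) = 1·332.6/(4·0.575) = 144.6087 Hz.
f_beat = |144.6087 − 156.4| = 11.79 Hz.

11.79 Hz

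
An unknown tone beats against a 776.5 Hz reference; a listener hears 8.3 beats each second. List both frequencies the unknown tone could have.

|f − 776.5| = 8.3, so f = 776.5 ± 8.3.

768.2 Hz or 784.8 Hz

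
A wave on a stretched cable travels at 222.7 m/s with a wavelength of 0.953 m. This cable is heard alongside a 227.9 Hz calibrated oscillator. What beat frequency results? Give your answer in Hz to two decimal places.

5.78 Hz

Source frequency f = v/λ = 222.7/0.953 = 233.6831 Hz.
f_beat = |233.6831 − 227.9| = 5.78 Hz.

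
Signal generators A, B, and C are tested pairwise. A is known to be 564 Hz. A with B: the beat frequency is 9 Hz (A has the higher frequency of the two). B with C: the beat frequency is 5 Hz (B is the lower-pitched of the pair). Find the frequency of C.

560 Hz

B is below A, so f_B = 564 − 9 = 555 Hz.
C is above B, so f_C = 555 + 5 = 560 Hz.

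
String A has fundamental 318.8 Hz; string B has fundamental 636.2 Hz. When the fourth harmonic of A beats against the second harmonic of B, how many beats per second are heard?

2.8 Hz

Fourth harmonic of the first: 4·318.8 = 1275.2 Hz.
Second harmonic of the second: 2·636.2 = 1272.4 Hz.
f_beat = |1275.2 − 1272.4| = 2.8 Hz.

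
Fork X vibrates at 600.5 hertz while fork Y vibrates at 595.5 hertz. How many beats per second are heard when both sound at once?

The beat frequency equals the magnitude of the frequency difference.
|600.5 − 595.5| = 5 Hz.

5 Hz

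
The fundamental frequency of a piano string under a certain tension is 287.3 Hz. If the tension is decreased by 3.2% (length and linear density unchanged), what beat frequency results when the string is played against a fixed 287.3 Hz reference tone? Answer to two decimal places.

4.63 Hz

For a string, f ∝ √T, so the new frequency is 287.3·√0.968 = 282.6658 Hz.
f_beat = |282.6658 − 287.3| = 4.63 Hz.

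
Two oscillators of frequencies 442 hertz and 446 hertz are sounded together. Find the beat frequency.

4 Hz

The beat frequency equals the magnitude of the frequency difference.
|442 − 446| = 4 Hz.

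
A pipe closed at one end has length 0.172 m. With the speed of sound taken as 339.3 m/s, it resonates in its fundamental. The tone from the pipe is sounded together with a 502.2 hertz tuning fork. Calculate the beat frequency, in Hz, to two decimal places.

9.03 Hz

Closed pipe (odd harmonics): f_n = n·v/(4L) = 1·339.3/(4·0.172) = 493.1686 Hz.
f_beat = |493.1686 − 502.2| = 9.03 Hz.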